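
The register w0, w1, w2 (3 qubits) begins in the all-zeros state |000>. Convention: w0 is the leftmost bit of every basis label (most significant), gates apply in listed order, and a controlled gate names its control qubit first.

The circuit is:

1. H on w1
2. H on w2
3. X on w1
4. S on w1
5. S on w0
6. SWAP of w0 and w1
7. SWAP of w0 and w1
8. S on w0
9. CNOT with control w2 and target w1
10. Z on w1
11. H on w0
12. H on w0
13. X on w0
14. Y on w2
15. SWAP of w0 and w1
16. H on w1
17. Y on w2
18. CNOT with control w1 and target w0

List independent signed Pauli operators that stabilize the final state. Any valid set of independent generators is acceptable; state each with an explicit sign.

The final state is stabilized by the group generated by -YZZ, +ZYZ, +ZZY; other independent generating sets are equally valid. Key observation: the block from step 6 through step 7 cancels to the identity and can be dropped.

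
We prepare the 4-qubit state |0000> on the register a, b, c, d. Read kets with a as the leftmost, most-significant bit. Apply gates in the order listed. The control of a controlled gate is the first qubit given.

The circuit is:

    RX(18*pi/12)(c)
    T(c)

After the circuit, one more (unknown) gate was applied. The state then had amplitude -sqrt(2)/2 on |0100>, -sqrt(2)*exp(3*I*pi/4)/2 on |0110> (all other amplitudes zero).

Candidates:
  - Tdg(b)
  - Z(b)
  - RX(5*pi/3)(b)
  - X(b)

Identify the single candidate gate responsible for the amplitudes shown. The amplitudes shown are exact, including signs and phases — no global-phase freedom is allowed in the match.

The applied gate was X(b).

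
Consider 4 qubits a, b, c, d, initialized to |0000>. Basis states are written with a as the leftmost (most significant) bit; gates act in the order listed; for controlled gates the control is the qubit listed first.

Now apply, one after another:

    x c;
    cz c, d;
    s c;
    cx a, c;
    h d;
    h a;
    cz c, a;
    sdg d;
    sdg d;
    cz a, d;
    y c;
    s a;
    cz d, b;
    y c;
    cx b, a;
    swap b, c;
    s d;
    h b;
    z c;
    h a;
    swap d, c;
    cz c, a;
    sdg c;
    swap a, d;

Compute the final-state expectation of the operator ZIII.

In the final state, ZIII has expectation 1.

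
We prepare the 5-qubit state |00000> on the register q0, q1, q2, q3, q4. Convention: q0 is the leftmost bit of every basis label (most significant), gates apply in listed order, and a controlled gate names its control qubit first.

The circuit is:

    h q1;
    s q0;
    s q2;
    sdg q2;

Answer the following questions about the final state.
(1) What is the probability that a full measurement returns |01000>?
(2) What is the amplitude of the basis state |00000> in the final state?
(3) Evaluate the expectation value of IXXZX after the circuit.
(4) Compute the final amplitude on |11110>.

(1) Outcome |01000> occurs with probability 1/2.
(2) The final state's coefficient on |00000> equals sqrt(2)/2.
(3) The expectation value of IXXZX is 0.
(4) The final state's coefficient on |11110> equals 0.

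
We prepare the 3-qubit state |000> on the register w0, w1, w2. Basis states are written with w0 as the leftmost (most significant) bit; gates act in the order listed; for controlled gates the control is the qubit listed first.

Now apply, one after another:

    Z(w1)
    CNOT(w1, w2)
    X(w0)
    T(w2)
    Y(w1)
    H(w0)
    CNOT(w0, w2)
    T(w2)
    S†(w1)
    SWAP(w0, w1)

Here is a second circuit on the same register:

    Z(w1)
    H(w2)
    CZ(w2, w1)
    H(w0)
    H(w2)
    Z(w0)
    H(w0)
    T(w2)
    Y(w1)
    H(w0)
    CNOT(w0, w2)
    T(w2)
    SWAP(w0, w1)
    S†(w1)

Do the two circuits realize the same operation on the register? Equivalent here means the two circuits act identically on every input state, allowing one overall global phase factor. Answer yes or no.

No — the two circuits implement different unitaries, even allowing a global phase.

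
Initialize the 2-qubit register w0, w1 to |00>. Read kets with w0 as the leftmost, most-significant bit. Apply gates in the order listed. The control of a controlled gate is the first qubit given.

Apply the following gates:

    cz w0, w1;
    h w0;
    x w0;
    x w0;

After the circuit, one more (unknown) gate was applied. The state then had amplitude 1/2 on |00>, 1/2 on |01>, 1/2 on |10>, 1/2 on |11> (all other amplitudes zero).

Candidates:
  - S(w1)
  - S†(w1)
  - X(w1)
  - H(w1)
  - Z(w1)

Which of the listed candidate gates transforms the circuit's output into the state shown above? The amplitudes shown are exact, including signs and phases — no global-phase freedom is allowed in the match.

The applied gate was H(w1). Key observation: steps 3-4 multiply out to the identity, so the circuit reduces to the remaining gates.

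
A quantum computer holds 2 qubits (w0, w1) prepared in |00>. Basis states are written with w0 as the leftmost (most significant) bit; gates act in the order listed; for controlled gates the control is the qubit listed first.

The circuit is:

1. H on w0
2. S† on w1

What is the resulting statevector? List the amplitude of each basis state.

The resulting statevector has amplitude sqrt(2)/2 on |00>, 0 on |01>, sqrt(2)/2 on |10>, 0 on |11>.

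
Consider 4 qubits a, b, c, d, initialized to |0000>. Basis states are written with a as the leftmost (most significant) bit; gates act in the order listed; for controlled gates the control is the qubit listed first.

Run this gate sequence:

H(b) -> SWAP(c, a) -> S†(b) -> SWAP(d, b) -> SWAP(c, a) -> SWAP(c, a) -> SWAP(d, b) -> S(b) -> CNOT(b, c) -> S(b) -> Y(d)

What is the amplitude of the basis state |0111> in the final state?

The final state's coefficient on |0111> equals -sqrt(2)/2.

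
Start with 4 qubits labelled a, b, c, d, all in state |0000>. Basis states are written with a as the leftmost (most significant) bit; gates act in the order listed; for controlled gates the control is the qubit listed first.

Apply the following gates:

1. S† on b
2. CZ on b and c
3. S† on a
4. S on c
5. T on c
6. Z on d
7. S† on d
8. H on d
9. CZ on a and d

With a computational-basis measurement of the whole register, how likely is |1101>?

A full measurement returns |1101> with probability 0.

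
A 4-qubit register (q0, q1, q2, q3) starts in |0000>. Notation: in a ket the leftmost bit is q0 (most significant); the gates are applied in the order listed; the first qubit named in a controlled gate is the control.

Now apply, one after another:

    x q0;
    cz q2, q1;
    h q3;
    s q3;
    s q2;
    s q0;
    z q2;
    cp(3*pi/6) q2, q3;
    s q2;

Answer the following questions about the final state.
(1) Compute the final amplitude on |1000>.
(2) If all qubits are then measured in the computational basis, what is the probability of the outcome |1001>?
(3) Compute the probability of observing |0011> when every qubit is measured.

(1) The final state's coefficient on |1000> equals sqrt(2)*I/2.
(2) A full measurement returns |1001> with probability 1/2.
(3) The probability of measuring |0011> is 0.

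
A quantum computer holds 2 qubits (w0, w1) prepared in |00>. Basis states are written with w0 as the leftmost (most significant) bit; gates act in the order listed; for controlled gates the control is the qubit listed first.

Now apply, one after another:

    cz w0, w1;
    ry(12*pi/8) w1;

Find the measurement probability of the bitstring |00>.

A full measurement returns |00> with probability 1/2.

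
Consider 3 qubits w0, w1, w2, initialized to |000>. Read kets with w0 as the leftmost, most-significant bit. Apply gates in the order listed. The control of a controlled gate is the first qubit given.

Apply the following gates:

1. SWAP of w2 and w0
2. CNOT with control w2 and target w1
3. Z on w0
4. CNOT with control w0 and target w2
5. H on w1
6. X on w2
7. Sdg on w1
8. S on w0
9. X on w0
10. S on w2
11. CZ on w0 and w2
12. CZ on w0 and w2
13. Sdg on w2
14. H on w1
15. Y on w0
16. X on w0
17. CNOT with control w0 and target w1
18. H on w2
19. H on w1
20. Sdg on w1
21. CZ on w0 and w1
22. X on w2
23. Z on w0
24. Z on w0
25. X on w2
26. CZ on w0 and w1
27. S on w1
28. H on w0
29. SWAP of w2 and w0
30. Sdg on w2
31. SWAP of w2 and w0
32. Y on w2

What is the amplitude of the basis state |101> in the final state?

The final state's coefficient on |101> equals sqrt(2)*I/4. Key observation: the block from step 20 through step 27 cancels to the identity and can be dropped.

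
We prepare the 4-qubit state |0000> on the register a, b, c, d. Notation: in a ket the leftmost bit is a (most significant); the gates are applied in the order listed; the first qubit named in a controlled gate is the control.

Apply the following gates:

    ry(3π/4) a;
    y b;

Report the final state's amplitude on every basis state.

The resulting statevector has amplitude I*sqrt(2 - sqrt(2))/2 on |0100>, I*sqrt(sqrt(2) + 2)/2 on |1100>, and 0 on every other basis state.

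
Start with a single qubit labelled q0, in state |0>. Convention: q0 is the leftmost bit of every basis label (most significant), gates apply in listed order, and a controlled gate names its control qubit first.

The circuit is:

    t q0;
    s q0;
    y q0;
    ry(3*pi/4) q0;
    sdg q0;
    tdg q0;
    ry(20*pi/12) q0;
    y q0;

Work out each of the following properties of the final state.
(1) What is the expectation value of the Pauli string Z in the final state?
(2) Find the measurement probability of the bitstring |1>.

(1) In the final state, Z has expectation -sqrt(3)/4 - sqrt(2)/4.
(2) The probability of measuring |1> is sqrt(2)/8 + sqrt(3)/8 + 1/2.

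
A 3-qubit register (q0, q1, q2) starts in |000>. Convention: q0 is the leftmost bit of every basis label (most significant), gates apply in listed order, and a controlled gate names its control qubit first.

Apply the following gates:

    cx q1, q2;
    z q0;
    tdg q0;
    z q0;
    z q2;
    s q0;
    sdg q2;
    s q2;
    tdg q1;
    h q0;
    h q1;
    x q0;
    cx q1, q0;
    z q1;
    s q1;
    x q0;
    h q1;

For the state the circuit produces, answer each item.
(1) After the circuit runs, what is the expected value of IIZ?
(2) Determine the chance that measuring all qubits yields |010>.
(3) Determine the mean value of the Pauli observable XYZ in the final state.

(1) The observable IIZ averages to 1.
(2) A full measurement returns |010> with probability 1/4.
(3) In the final state, XYZ has expectation 1.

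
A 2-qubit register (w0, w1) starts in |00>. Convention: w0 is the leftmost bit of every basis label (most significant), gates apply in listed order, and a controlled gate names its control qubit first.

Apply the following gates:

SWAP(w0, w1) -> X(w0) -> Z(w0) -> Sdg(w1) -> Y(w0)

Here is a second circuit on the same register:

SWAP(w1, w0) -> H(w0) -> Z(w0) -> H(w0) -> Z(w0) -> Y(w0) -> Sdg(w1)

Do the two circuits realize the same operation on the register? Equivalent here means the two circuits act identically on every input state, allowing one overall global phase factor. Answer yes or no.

Yes: on every input state the two circuits agree up to one overall phase factor.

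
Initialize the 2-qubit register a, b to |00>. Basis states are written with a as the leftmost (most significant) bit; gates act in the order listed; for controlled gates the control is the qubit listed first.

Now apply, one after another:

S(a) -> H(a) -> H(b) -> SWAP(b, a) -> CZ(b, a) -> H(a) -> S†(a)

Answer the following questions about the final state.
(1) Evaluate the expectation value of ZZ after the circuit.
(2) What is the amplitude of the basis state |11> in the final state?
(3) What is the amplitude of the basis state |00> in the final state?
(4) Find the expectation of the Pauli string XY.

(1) In the final state, ZZ has expectation 1.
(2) The amplitude on |11> is -sqrt(2)*I/2.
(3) The final state's coefficient on |00> equals sqrt(2)/2.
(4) The expectation value of XY is -1.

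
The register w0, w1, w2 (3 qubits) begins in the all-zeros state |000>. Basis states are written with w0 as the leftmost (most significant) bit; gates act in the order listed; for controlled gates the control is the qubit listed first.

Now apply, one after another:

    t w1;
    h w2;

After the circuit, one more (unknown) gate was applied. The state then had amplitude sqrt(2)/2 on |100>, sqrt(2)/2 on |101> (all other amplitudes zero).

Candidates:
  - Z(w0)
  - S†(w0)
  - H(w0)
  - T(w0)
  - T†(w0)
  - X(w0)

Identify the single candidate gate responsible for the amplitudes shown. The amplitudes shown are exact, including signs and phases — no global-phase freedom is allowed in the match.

It was X(w0) that produced the state shown.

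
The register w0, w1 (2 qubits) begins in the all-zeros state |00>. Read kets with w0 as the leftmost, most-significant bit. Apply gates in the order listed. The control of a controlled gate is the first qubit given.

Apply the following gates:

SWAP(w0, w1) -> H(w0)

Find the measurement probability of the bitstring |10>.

Outcome |10> occurs with probability 1/2.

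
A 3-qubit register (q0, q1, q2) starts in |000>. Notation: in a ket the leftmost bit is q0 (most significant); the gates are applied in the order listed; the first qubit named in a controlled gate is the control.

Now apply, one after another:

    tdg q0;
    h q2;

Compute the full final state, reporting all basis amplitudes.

The final amplitudes are sqrt(2)/2 on |000>, sqrt(2)/2 on |001>, and 0 on every other basis state.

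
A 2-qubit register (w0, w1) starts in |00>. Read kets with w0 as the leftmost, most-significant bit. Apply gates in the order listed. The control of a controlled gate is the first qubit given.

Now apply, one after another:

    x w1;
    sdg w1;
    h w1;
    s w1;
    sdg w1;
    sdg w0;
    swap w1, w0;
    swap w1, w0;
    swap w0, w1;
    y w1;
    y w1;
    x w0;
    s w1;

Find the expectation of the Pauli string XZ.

The expectation value of XZ is -1.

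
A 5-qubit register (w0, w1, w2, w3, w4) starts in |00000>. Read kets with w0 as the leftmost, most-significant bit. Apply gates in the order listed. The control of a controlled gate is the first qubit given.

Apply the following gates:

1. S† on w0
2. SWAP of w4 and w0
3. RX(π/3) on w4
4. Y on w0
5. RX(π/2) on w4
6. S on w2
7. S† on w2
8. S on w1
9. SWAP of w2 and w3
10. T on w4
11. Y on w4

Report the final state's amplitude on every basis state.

After the circuit, the state carries amplitude (-sqrt(6) - sqrt(2))*exp(3*I*pi/4)/4 on |10000>, -sqrt(6)/4 + sqrt(2)/4 on |10001>, and 0 on every other basis state. Key observation: the block from step 6 through step 7 cancels to the identity and can be dropped.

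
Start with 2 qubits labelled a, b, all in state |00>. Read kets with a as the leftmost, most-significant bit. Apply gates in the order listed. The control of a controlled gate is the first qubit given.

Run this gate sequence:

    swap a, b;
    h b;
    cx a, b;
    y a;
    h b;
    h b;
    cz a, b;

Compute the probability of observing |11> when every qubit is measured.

The probability of measuring |11> is 1/2.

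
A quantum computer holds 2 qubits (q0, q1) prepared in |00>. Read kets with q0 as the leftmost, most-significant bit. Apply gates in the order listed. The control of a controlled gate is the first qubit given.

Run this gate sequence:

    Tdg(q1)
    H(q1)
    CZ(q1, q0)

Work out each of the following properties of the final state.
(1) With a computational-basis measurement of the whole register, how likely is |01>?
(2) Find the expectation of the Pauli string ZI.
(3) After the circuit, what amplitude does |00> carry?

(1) The probability of measuring |01> is 1/2.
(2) In the final state, ZI has expectation 1.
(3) |00> carries amplitude sqrt(2)/2 in the final state.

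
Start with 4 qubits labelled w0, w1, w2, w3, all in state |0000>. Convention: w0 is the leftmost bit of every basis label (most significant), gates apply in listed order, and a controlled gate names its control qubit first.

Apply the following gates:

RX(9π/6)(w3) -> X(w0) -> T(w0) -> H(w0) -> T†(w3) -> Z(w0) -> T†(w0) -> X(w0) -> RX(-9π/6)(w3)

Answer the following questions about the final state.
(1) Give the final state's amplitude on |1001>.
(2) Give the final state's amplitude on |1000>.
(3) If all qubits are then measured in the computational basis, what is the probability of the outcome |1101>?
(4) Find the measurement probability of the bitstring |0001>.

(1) |1001> carries amplitude sqrt(2)*(-exp(3*I*pi/4) + I)/4 in the final state.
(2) The final state's coefficient on |1000> equals sqrt(2)*(1 + exp(I*pi/4))/4.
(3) A full measurement returns |1101> with probability 0.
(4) The probability of measuring |0001> is 1/4 - sqrt(2)/8.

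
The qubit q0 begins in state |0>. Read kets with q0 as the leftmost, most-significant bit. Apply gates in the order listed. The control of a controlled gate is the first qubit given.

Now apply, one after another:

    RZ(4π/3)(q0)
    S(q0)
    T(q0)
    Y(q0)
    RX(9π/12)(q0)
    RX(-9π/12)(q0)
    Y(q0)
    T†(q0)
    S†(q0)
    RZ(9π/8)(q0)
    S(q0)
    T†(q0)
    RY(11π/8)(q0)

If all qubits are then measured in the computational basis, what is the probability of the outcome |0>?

A full measurement returns |0> with probability cos(5*pi/16)**2. Key observation: gates 2-9 undo each other exactly, leaving only the rest of the circuit to track.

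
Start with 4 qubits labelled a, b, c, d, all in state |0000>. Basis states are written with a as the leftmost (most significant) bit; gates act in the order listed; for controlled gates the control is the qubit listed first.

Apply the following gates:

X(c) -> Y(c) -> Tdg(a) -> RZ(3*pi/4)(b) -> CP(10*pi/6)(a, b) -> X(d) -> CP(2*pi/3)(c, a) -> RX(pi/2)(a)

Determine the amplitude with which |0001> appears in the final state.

The final state's coefficient on |0001> equals -sqrt(2)*exp(I*pi/8)/2.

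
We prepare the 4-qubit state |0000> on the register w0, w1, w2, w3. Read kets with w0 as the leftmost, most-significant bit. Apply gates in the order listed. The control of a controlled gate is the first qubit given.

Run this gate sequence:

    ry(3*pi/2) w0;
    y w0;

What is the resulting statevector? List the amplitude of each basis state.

The resulting statevector has amplitude -sqrt(2)*I/2 on |0000>, -sqrt(2)*I/2 on |1000>, and 0 on every other basis state.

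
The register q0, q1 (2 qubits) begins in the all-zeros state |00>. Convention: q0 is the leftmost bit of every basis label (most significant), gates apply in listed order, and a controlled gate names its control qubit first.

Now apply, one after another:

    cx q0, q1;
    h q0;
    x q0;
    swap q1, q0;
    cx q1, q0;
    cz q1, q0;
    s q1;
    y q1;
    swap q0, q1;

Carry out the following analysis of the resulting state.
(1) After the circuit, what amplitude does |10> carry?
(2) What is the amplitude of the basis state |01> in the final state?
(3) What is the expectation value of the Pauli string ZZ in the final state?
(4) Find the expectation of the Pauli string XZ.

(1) The final state's coefficient on |10> equals sqrt(2)*I/2.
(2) The amplitude on |01> is -sqrt(2)/2.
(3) The expectation value of ZZ is -1.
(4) In the final state, XZ has expectation 0.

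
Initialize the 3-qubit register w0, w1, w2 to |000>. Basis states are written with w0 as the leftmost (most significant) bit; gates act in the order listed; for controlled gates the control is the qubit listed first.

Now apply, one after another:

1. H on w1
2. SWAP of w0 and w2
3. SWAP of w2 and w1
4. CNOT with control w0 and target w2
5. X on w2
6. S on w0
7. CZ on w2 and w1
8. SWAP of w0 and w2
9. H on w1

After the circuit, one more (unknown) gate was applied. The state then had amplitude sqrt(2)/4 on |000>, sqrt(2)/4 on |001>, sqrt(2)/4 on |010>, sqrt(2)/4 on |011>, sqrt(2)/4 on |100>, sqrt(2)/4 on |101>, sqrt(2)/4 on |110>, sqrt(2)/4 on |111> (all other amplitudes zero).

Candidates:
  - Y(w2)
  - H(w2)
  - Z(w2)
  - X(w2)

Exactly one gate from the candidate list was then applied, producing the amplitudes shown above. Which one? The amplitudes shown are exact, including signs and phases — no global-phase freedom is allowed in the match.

It was H(w2) that produced the state shown.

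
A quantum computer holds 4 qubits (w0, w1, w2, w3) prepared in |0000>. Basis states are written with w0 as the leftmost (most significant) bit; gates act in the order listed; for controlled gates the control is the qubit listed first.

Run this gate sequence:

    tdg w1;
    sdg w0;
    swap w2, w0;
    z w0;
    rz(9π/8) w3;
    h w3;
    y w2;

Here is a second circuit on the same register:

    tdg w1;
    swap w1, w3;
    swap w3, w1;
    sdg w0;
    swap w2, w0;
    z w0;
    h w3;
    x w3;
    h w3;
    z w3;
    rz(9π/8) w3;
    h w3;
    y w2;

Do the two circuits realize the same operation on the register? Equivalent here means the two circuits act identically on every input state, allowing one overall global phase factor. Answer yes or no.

Yes, they are equivalent — the unitaries differ by at most a global phase.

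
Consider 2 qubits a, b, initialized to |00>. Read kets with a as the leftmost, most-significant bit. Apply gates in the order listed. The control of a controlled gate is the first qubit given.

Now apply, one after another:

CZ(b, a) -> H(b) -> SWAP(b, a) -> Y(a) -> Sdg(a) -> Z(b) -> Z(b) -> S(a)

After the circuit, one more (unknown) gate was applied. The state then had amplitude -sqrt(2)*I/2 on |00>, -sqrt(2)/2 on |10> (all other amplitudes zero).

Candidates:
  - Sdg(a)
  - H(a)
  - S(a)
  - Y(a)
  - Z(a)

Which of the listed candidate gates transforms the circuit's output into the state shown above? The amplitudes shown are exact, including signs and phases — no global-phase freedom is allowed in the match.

The unique candidate consistent with the amplitudes is S(a).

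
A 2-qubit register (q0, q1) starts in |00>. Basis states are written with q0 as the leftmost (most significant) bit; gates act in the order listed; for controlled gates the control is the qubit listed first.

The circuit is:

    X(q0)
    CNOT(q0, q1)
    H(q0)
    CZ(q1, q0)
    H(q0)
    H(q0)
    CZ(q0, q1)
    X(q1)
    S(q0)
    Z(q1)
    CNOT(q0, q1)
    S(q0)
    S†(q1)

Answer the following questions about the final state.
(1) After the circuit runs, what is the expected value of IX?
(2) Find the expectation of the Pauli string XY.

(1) The expectation value of IX is 0. Key observation: the block from step 5 through step 6 cancels to the identity and can be dropped.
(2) The expectation value of XY is -1.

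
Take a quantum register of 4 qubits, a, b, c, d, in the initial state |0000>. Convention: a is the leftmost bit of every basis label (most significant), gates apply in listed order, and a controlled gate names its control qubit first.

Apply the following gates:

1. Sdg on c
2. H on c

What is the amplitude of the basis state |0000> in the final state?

|0000> carries amplitude sqrt(2)/2 in the final state.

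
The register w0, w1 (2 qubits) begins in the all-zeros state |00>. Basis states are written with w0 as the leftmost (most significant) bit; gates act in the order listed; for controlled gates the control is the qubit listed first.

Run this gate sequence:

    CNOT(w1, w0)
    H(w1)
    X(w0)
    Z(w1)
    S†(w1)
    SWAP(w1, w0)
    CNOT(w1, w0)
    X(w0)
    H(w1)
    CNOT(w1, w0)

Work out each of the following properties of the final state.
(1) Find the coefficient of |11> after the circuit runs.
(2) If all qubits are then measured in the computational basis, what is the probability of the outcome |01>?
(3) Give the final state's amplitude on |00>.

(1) The amplitude on |11> is -1/2.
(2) A full measurement returns |01> with probability 1/4.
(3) The final state's coefficient on |00> equals 1/2.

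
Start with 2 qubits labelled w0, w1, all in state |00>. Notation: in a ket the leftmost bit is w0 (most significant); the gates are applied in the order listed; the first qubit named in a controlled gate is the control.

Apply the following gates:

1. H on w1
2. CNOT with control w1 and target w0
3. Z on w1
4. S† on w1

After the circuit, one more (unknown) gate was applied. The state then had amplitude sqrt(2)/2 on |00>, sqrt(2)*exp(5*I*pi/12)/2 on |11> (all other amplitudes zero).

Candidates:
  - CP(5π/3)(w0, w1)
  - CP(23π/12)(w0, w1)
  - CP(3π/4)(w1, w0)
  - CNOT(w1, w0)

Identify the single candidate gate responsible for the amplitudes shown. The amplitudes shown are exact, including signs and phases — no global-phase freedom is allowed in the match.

It was CP(23π/12)(w0, w1) that produced the state shown.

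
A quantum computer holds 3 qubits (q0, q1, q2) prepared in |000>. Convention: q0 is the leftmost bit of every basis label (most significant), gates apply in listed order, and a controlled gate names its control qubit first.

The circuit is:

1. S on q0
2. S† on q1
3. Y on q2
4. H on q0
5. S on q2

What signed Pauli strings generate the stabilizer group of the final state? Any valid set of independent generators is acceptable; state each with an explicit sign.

One valid set of independent stabilizer generators is +XII, +IZI, -IIZ (any independent generating set of the same group is equally correct).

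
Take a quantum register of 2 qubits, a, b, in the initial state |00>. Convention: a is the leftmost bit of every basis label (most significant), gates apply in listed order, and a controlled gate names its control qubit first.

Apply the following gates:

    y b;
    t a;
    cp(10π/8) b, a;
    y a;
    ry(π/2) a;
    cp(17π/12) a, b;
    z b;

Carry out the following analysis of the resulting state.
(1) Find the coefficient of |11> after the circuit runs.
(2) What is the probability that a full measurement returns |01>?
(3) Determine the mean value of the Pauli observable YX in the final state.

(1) The amplitude on |11> is -sqrt(2)*exp(5*I*pi/12)/2.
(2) A full measurement returns |01> with probability 1/2.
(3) In the final state, YX has expectation 0.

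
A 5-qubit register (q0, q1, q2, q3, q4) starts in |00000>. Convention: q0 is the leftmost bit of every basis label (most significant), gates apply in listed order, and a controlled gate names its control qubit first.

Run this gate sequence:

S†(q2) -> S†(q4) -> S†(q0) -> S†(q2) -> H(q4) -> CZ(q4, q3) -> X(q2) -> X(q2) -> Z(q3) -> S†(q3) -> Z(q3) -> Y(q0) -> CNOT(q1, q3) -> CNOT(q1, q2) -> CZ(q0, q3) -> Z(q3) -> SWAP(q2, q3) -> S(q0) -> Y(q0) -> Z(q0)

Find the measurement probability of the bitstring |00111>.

The probability of measuring |00111> is 0. Key observation: gates 7-8 undo each other exactly, leaving only the rest of the circuit to track.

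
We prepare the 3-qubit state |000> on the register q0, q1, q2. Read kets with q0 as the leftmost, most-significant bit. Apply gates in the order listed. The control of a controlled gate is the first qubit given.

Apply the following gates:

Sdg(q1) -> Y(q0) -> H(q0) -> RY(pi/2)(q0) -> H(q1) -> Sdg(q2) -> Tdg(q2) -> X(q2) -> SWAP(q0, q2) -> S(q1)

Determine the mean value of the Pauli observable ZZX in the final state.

The expectation value of ZZX is 0.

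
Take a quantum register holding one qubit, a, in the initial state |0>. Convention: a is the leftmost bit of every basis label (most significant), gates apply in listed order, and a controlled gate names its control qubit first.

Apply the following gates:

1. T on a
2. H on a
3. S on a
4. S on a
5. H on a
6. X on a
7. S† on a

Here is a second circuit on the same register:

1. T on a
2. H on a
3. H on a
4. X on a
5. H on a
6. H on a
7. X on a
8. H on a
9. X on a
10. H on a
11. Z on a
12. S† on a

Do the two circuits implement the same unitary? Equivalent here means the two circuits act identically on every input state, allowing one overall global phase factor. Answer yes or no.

Yes: on every input state the two circuits agree up to one overall phase factor.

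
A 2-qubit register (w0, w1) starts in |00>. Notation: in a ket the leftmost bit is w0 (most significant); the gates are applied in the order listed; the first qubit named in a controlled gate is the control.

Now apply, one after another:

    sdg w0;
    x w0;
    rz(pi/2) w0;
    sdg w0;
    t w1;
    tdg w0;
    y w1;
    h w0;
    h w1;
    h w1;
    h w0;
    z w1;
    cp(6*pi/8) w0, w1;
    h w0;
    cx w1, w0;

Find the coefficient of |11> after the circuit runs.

The amplitude on |11> is -sqrt(2)*exp(3*I*pi/4)/2.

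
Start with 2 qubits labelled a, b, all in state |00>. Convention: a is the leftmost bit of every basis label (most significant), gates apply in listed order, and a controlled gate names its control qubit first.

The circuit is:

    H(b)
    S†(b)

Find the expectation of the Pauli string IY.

The expectation value of IY is -1.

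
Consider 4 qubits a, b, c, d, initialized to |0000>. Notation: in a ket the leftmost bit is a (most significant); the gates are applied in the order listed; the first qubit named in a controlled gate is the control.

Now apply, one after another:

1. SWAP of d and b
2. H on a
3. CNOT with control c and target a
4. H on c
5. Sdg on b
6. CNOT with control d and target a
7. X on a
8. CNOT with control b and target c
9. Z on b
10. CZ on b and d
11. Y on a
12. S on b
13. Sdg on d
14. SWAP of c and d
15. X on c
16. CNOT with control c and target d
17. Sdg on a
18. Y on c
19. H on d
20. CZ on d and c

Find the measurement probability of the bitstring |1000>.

A full measurement returns |1000> with probability 1/2.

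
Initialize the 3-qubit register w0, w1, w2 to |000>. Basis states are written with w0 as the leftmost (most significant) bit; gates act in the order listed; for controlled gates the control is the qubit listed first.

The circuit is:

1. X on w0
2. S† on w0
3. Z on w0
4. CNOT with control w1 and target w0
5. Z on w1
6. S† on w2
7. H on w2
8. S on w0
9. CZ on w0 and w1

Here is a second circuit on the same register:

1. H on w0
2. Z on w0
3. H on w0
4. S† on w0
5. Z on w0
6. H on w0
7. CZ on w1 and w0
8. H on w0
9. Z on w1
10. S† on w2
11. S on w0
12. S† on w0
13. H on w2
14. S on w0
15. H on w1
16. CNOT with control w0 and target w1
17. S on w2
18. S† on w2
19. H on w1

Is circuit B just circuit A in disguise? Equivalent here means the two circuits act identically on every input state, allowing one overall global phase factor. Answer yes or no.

Yes, they are equivalent — the unitaries differ by at most a global phase.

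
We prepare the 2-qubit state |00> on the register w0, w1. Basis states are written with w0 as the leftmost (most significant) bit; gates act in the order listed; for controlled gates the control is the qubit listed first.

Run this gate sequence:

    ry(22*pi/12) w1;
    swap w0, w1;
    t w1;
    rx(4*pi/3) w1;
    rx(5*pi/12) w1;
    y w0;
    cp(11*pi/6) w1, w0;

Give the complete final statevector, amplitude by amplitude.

The final amplitudes are -sqrt(2)*I*sqrt(sqrt(2) + 2)/8 + sqrt(6)*I*sqrt(sqrt(2) + 2)/8 on |00>, sqrt(2 - sqrt(2))*(-sqrt(6) + sqrt(2))/8 on |01>, sqrt(2)*I*sqrt(sqrt(2) + 2)/8 + sqrt(6)*I*sqrt(sqrt(2) + 2)/8 on |10>, sqrt(2 - sqrt(2))*(sqrt(2) + sqrt(6))*exp(5*I*pi/6)/8 on |11>.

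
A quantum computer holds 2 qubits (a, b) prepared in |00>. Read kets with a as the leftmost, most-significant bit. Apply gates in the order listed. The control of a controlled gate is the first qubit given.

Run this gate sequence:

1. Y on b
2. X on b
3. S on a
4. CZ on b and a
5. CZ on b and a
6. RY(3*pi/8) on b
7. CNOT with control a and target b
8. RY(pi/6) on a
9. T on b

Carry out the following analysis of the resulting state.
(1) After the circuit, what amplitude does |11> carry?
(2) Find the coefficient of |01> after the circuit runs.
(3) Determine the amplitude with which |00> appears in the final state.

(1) |11> carries amplitude (-sqrt(2) + sqrt(6))*exp(3*I*pi/4)*sin(3*pi/16)/4 in the final state. Key observation: gates 4-5 undo each other exactly, leaving only the rest of the circuit to track.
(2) |01> carries amplitude (sqrt(2) + sqrt(6))*exp(3*I*pi/4)*sin(3*pi/16)/4 in the final state.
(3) |00> carries amplitude I*(sqrt(2) + sqrt(6))*cos(3*pi/16)/4 in the final state.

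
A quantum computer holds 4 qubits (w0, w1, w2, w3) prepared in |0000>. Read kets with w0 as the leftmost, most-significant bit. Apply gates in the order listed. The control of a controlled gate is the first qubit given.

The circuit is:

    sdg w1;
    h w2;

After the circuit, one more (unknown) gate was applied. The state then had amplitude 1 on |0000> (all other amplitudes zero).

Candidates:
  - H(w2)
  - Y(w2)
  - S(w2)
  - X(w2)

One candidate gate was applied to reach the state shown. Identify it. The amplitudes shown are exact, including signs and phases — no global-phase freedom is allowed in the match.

It was H(w2) that produced the state shown.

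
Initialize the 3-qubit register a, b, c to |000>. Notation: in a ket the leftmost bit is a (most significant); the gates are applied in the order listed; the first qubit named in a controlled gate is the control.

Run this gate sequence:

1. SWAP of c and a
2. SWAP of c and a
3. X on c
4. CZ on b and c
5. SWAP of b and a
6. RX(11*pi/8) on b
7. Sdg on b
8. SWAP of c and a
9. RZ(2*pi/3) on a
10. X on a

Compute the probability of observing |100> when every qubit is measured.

The probability of measuring |100> is 0.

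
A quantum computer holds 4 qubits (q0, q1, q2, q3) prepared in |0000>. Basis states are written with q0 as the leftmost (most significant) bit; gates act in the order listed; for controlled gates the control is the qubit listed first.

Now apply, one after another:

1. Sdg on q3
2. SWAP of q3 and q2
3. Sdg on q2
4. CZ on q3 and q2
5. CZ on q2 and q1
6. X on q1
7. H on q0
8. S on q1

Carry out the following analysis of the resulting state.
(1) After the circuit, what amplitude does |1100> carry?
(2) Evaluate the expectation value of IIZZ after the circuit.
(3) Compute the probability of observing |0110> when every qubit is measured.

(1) The amplitude on |1100> is sqrt(2)*I/2.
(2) The observable IIZZ averages to 1.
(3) A full measurement returns |0110> with probability 0.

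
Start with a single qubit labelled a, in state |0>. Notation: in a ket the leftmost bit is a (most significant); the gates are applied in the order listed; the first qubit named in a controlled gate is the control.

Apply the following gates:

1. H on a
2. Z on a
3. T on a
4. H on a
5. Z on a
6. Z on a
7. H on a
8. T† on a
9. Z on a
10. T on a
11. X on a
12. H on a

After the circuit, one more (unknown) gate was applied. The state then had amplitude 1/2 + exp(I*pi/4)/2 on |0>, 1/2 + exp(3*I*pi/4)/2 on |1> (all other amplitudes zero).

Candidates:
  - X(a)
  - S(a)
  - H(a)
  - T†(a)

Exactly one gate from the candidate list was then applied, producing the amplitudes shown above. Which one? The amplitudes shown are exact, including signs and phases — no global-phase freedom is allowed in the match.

The applied gate was T†(a). Key observation: steps 2-9 multiply out to the identity, so the circuit reduces to the remaining gates.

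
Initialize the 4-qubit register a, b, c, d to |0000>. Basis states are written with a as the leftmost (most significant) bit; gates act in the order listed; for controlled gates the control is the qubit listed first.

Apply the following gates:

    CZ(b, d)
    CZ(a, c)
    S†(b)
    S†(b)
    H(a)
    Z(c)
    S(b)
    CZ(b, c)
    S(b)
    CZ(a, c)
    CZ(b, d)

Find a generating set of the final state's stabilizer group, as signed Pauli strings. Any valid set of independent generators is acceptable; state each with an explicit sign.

One valid set of independent stabilizer generators is +XIII, +IZII, +IIZI, +IIIZ (any independent generating set of the same group is equally correct).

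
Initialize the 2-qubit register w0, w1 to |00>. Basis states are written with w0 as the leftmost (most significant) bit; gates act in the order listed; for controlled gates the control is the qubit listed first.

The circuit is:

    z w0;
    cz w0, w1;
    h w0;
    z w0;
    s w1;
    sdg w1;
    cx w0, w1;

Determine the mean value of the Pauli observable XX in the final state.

The expectation value of XX is -1.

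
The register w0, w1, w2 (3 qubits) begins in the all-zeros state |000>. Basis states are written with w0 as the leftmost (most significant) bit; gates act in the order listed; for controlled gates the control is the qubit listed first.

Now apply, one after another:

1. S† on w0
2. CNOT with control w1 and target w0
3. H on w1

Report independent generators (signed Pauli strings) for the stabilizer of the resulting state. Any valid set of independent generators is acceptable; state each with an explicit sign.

The final state is stabilized by the group generated by +IXI, +ZII, +IIZ; other independent generating sets are equally valid.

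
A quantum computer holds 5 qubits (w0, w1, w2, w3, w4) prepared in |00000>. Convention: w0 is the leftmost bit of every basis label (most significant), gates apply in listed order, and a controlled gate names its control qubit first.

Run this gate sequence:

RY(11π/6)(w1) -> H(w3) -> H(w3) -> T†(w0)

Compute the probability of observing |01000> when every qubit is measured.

The probability of measuring |01000> is 1/2 - sqrt(3)/4. Key observation: the block from step 2 through step 3 cancels to the identity and can be dropped.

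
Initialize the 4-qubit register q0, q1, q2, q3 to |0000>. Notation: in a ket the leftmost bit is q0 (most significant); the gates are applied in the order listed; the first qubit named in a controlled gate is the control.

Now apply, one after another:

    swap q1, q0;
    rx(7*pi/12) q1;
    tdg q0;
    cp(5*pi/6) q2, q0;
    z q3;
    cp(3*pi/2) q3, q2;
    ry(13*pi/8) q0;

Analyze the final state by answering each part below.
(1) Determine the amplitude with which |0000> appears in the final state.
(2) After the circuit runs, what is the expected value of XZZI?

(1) |0000> carries amplitude -sqrt(3)*sqrt(sqrt(2)/4 + 1/2)*cos(3*pi/16)/2 + sqrt(1/2 - sqrt(2)/4)*cos(3*pi/16)/2 in the final state.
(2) In the final state, XZZI has expectation -sqrt(2)*sin(3*pi/16)*cos(3*pi/16)/2 + 2*sqrt(3)*sqrt(1/2 - sqrt(2)/4)*sqrt(sqrt(2)/4 + 1/2)*sin(3*pi/16)*cos(3*pi/16).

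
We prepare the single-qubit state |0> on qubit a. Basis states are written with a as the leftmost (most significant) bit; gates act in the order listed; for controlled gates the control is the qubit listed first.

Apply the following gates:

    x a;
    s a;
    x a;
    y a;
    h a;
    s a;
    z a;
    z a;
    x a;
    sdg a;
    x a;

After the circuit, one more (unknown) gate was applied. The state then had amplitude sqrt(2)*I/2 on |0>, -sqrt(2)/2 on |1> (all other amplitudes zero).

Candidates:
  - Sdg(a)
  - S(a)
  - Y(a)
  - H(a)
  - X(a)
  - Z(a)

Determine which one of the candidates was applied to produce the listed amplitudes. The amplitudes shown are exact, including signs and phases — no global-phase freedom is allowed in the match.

The applied gate was S(a).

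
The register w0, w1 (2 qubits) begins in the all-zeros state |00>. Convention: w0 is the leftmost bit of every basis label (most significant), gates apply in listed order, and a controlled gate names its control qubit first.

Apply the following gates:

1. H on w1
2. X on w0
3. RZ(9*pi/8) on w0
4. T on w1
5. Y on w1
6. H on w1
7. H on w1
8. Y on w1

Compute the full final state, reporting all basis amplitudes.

After the circuit, the state carries amplitude 0 on |00>, 0 on |01>, sqrt(2)*exp(9*I*pi/16)/2 on |10>, sqrt(2)*exp(13*I*pi/16)/2 on |11>. Key observation: gates 5-8 undo each other exactly, leaving only the rest of the circuit to track.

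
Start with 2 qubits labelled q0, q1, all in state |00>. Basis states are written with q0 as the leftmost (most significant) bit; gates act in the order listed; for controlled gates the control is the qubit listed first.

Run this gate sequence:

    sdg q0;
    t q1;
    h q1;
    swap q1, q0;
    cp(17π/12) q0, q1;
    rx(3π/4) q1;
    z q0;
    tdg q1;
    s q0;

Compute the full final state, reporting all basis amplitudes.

The final amplitudes are sqrt(4 - 2*sqrt(2))/4 on |00>, -sqrt(2*sqrt(2) + 4)*exp(I*pi/4)/4 on |01>, -I*sqrt(4 - 2*sqrt(2))/4 on |10>, sqrt(2*sqrt(2) + 4)*exp(3*I*pi/4)/4 on |11>.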